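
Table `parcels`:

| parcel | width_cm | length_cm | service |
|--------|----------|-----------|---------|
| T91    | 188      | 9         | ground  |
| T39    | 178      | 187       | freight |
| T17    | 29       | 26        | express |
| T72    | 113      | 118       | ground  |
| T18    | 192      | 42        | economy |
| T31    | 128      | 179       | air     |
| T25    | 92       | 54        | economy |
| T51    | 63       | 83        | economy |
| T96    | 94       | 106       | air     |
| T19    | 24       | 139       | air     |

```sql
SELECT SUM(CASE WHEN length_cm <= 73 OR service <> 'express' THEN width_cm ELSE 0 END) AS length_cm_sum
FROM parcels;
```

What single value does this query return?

1101

parcel=T91: ✓ → 188
parcel=T39: ✓ → 178
parcel=T17: ✓ → 29
parcel=T72: ✓ → 113
parcel=T18: ✓ → 192
parcel=T31: ✓ → 128
parcel=T25: ✓ → 92
parcel=T51: ✓ → 63
parcel=T96: ✓ → 94
parcel=T19: ✓ → 24
length_cm_sum = 188 + 178 + 29 + 113 + 192 + 128 + 92 + 63 + 94 + 24 = 1101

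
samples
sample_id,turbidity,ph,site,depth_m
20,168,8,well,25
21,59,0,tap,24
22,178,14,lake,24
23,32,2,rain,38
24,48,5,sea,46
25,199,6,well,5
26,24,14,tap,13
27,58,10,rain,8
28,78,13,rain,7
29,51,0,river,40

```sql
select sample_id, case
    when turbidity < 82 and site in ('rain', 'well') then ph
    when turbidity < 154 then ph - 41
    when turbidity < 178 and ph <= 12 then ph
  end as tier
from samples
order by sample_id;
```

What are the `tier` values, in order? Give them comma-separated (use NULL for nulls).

8, -41, NULL, 2, -36, NULL, -27, 10, 13, -41

sample_id=20: turbidity < 178 and ph <= 12 → 8
sample_id=21: turbidity < 154 → -41
sample_id=22: (no match → NULL) → NULL
sample_id=23: turbidity < 82 and site in ('rain', 'well') → 2
sample_id=24: turbidity < 154 → -36
sample_id=25: (no match → NULL) → NULL
sample_id=26: turbidity < 154 → -27
sample_id=27: turbidity < 82 and site in ('rain', 'well') → 10
sample_id=28: turbidity < 82 and site in ('rain', 'well') → 13
sample_id=29: turbidity < 154 → -41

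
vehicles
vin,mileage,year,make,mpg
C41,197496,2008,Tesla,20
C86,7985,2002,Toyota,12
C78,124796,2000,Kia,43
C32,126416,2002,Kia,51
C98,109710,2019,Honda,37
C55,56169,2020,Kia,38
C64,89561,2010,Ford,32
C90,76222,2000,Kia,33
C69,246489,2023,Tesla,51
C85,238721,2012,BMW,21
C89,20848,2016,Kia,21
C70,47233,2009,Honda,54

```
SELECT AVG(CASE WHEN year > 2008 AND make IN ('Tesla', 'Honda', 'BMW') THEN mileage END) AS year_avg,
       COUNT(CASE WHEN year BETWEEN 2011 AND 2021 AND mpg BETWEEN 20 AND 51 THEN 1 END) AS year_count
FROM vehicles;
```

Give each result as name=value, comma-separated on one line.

year_avg=160538.25, year_count=4

[year_avg: year > 2008 AND make IN ('Tesla', 'Honda', 'BMW')]
vin=C41: ✗
vin=C86: ✗
vin=C78: ✗
vin=C32: ✗
vin=C98: ✓ → 109710
vin=C55: ✗
vin=C64: ✗
vin=C90: ✗
vin=C69: ✓ → 246489
vin=C85: ✓ → 238721
vin=C89: ✗
vin=C70: ✓ → 47233
year_avg = (109710 + 246489 + 238721 + 47233) / 4 = 160538.25
—
[year_count: year BETWEEN 2011 AND 2021 AND mpg BETWEEN 20 AND 51]
vin=C41: ✗
vin=C86: ✗
vin=C78: ✗
vin=C32: ✗
vin=C98: ✓ → 1
vin=C55: ✓ → 1
vin=C64: ✗
vin=C90: ✗
vin=C69: ✗
vin=C85: ✓ → 1
vin=C89: ✓ → 1
vin=C70: ✗
year_count = COUNT(1, 1, 1, 1) = 4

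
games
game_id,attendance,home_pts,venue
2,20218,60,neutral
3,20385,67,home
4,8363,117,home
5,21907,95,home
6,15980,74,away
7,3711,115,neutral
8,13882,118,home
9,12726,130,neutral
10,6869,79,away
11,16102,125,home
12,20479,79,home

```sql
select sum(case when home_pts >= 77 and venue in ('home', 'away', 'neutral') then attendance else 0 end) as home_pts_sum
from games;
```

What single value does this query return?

game_id=2: ✗
game_id=3: ✗
game_id=4: ✓ → 8363
game_id=5: ✓ → 21907
game_id=6: ✗
game_id=7: ✓ → 3711
game_id=8: ✓ → 13882
game_id=9: ✓ → 12726
game_id=10: ✓ → 6869
game_id=11: ✓ → 16102
game_id=12: ✓ → 20479
home_pts_sum = 8363 + 21907 + 3711 + 13882 + 12726 + 6869 + 16102 + 20479 = 104039

104039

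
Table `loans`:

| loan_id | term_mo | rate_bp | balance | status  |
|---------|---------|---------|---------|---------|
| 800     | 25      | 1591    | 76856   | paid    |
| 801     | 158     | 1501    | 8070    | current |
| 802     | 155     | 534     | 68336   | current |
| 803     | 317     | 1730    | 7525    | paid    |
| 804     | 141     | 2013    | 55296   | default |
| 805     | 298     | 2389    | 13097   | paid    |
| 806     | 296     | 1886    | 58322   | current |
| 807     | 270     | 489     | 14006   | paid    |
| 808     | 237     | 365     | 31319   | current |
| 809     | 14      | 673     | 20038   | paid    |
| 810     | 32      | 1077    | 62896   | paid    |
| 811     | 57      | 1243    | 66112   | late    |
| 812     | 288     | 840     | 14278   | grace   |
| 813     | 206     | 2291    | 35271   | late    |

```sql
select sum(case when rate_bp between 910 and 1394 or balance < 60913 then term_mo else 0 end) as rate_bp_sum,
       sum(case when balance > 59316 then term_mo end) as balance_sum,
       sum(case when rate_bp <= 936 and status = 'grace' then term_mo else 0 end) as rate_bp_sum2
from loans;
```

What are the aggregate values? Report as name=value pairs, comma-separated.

[rate_bp_sum: rate_bp between 910 and 1394 or balance < 60913]
loan_id=800: ✗
loan_id=801: ✓ → 158
loan_id=802: ✗
loan_id=803: ✓ → 317
loan_id=804: ✓ → 141
loan_id=805: ✓ → 298
loan_id=806: ✓ → 296
loan_id=807: ✓ → 270
loan_id=808: ✓ → 237
loan_id=809: ✓ → 14
loan_id=810: ✓ → 32
loan_id=811: ✓ → 57
loan_id=812: ✓ → 288
loan_id=813: ✓ → 206
rate_bp_sum = 158 + 317 + 141 + 298 + 296 + 270 + 237 + 14 + 32 + 57 + 288 + 206 = 2314
—
[balance_sum: balance > 59316]
loan_id=800: ✓ → 25
loan_id=801: ✗
loan_id=802: ✓ → 155
loan_id=803: ✗
loan_id=804: ✗
loan_id=805: ✗
loan_id=806: ✗
loan_id=807: ✗
loan_id=808: ✗
loan_id=809: ✗
loan_id=810: ✓ → 32
loan_id=811: ✓ → 57
loan_id=812: ✗
loan_id=813: ✗
balance_sum = 25 + 155 + 32 + 57 = 269
—
[rate_bp_sum2: rate_bp <= 936 and status = 'grace']
loan_id=800: ✗
loan_id=801: ✗
loan_id=802: ✗
loan_id=803: ✗
loan_id=804: ✗
loan_id=805: ✗
loan_id=806: ✗
loan_id=807: ✗
loan_id=808: ✗
loan_id=809: ✗
loan_id=810: ✗
loan_id=811: ✗
loan_id=812: ✓ → 288
loan_id=813: ✗
rate_bp_sum2 = 288

rate_bp_sum=2314, balance_sum=269, rate_bp_sum2=288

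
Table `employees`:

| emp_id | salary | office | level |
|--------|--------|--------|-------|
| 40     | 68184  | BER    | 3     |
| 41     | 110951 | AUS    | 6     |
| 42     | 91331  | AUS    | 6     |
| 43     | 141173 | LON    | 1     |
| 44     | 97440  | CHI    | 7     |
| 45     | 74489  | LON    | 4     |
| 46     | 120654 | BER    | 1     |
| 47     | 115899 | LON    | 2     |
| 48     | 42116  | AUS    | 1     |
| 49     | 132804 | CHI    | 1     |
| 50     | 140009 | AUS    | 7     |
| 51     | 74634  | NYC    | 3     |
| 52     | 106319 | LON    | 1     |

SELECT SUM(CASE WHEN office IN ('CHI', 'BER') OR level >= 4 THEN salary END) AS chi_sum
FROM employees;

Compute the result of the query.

835862

emp_id=40: ✓ → 68184
emp_id=41: ✓ → 110951
emp_id=42: ✓ → 91331
emp_id=43: ✗
emp_id=44: ✓ → 97440
emp_id=45: ✓ → 74489
emp_id=46: ✓ → 120654
emp_id=47: ✗
emp_id=48: ✗
emp_id=49: ✓ → 132804
emp_id=50: ✓ → 140009
emp_id=51: ✗
emp_id=52: ✗
chi_sum = 68184 + 110951 + 91331 + 97440 + 74489 + 120654 + 132804 + 140009 = 835862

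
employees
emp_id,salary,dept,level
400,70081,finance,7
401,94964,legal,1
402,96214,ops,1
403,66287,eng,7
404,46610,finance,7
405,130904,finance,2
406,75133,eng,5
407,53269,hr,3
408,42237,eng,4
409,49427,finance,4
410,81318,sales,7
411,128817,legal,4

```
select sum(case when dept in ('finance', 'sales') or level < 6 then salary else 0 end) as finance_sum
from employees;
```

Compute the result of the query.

emp_id=400: ✓ → 70081
emp_id=401: ✓ → 94964
emp_id=402: ✓ → 96214
emp_id=403: ✗
emp_id=404: ✓ → 46610
emp_id=405: ✓ → 130904
emp_id=406: ✓ → 75133
emp_id=407: ✓ → 53269
emp_id=408: ✓ → 42237
emp_id=409: ✓ → 49427
emp_id=410: ✓ → 81318
emp_id=411: ✓ → 128817
finance_sum = 70081 + 94964 + 96214 + 46610 + 130904 + 75133 + 53269 + 42237 + 49427 + 81318 + 128817 = 868974

868974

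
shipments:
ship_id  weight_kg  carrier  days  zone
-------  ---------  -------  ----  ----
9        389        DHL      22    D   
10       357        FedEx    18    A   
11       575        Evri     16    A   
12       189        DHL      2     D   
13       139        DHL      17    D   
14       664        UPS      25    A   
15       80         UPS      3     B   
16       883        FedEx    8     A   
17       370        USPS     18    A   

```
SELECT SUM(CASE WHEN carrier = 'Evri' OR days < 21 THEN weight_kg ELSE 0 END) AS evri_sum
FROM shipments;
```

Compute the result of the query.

ship_id=9: ✗
ship_id=10: ✓ → 357
ship_id=11: ✓ → 575
ship_id=12: ✓ → 189
ship_id=13: ✓ → 139
ship_id=14: ✗
ship_id=15: ✓ → 80
ship_id=16: ✓ → 883
ship_id=17: ✓ → 370
evri_sum = 357 + 575 + 189 + 139 + 80 + 883 + 370 = 2593

2593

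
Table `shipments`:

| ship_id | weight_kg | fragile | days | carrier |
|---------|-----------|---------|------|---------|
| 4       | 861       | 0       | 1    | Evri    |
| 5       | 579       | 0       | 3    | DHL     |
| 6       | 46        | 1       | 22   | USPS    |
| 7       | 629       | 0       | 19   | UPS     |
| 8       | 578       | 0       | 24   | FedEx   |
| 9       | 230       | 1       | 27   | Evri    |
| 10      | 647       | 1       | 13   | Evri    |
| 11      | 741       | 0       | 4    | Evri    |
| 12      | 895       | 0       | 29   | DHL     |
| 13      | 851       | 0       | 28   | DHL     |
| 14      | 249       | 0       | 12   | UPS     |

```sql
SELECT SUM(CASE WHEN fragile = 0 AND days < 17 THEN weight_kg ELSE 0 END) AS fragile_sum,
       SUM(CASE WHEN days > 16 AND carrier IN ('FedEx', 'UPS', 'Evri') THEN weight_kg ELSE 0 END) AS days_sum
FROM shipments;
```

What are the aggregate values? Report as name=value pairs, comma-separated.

[fragile_sum: fragile = 0 AND days < 17]
ship_id=4: ✓ → 861
ship_id=5: ✓ → 579
ship_id=6: ✗
ship_id=7: ✗
ship_id=8: ✗
ship_id=9: ✗
ship_id=10: ✗
ship_id=11: ✓ → 741
ship_id=12: ✗
ship_id=13: ✗
ship_id=14: ✓ → 249
fragile_sum = 861 + 579 + 741 + 249 = 2430
—
[days_sum: days > 16 AND carrier IN ('FedEx', 'UPS', 'Evri')]
ship_id=4: ✗
ship_id=5: ✗
ship_id=6: ✗
ship_id=7: ✓ → 629
ship_id=8: ✓ → 578
ship_id=9: ✓ → 230
ship_id=10: ✗
ship_id=11: ✗
ship_id=12: ✗
ship_id=13: ✗
ship_id=14: ✗
days_sum = 629 + 578 + 230 = 1437

fragile_sum=2430, days_sum=1437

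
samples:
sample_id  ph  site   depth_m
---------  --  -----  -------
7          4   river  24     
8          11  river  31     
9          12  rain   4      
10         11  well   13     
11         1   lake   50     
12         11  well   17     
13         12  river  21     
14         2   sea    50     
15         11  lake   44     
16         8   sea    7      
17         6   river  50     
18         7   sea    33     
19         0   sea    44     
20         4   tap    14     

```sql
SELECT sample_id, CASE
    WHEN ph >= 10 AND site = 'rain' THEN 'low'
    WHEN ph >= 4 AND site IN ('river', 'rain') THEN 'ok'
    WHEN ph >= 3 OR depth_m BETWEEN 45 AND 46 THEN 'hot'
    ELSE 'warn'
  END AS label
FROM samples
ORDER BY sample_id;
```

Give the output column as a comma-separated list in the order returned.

ok, ok, low, hot, warn, hot, ok, warn, hot, hot, ok, hot, warn, hot

sample_id=7: ph >= 4 AND site IN ('river', 'rain') → ok
sample_id=8: ph >= 4 AND site IN ('river', 'rain') → ok
sample_id=9: ph >= 10 AND site = 'rain' → low
sample_id=10: ph >= 3 OR depth_m BETWEEN 45 AND 46 → hot
sample_id=11: ELSE → warn
sample_id=12: ph >= 3 OR depth_m BETWEEN 45 AND 46 → hot
sample_id=13: ph >= 4 AND site IN ('river', 'rain') → ok
sample_id=14: ELSE → warn
sample_id=15: ph >= 3 OR depth_m BETWEEN 45 AND 46 → hot
sample_id=16: ph >= 3 OR depth_m BETWEEN 45 AND 46 → hot
sample_id=17: ph >= 4 AND site IN ('river', 'rain') → ok
sample_id=18: ph >= 3 OR depth_m BETWEEN 45 AND 46 → hot
sample_id=19: ELSE → warn
sample_id=20: ph >= 3 OR depth_m BETWEEN 45 AND 46 → hot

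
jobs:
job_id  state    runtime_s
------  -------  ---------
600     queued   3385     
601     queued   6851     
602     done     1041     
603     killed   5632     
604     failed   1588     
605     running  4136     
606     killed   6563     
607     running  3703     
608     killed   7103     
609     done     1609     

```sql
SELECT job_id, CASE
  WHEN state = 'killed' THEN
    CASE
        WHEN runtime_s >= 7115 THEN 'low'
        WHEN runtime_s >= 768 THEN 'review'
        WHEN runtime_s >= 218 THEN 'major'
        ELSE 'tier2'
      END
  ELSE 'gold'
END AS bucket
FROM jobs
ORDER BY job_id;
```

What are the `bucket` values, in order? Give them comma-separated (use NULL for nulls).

job_id=600: state='queued' → outer ELSE → gold
job_id=601: state='queued' → outer ELSE → gold
job_id=602: state='done' → outer ELSE → gold
job_id=603: state='killed' → inner[runtime_s >= 768] → review
job_id=604: state='failed' → outer ELSE → gold
job_id=605: state='running' → outer ELSE → gold
job_id=606: state='killed' → inner[runtime_s >= 768] → review
job_id=607: state='running' → outer ELSE → gold
job_id=608: state='killed' → inner[runtime_s >= 768] → review
job_id=609: state='done' → outer ELSE → gold

gold, gold, gold, review, gold, gold, review, gold, review, gold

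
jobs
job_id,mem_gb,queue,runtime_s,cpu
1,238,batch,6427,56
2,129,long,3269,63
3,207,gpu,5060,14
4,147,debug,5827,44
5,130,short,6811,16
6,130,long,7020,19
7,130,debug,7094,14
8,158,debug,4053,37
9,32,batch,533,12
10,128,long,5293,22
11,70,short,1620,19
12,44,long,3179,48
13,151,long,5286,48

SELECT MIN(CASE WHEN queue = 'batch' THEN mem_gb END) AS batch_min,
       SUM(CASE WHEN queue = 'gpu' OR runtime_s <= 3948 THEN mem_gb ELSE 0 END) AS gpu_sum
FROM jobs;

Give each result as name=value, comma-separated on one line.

batch_min=32, gpu_sum=482

[batch_min: queue = 'batch']
job_id=1: ✓ → 238
job_id=2: ✗
job_id=3: ✗
job_id=4: ✗
job_id=5: ✗
job_id=6: ✗
job_id=7: ✗
job_id=8: ✗
job_id=9: ✓ → 32
job_id=10: ✗
job_id=11: ✗
job_id=12: ✗
job_id=13: ✗
batch_min = MIN(238, 32) = 32
—
[gpu_sum: queue = 'gpu' OR runtime_s <= 3948]
job_id=1: ✗
job_id=2: ✓ → 129
job_id=3: ✓ → 207
job_id=4: ✗
job_id=5: ✗
job_id=6: ✗
job_id=7: ✗
job_id=8: ✗
job_id=9: ✓ → 32
job_id=10: ✗
job_id=11: ✓ → 70
job_id=12: ✓ → 44
job_id=13: ✗
gpu_sum = 129 + 207 + 32 + 70 + 44 = 482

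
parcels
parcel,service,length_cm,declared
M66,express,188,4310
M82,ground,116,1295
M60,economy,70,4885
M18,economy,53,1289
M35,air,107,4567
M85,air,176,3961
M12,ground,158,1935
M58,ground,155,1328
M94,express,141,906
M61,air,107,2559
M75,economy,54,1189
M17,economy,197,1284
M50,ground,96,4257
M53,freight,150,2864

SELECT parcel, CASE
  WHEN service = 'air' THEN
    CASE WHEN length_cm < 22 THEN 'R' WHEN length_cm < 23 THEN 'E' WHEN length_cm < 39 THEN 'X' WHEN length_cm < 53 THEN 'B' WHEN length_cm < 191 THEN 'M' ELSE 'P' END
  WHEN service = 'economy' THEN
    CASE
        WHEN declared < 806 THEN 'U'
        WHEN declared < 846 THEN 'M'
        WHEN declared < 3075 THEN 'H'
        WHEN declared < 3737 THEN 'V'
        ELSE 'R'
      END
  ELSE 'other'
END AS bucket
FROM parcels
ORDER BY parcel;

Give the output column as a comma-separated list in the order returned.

other, H, H, M, other, other, other, R, M, other, H, other, M, other

parcel=M12: service='ground' → outer ELSE → other
parcel=M17: service='economy' → inner[declared < 3075] → H
parcel=M18: service='economy' → inner[declared < 3075] → H
parcel=M35: service='air' → inner[length_cm < 191] → M
parcel=M50: service='ground' → outer ELSE → other
parcel=M53: service='freight' → outer ELSE → other
parcel=M58: service='ground' → outer ELSE → other
parcel=M60: service='economy' → inner[ELSE] → R
parcel=M61: service='air' → inner[length_cm < 191] → M
parcel=M66: service='express' → outer ELSE → other
parcel=M75: service='economy' → inner[declared < 3075] → H
parcel=M82: service='ground' → outer ELSE → other
parcel=M85: service='air' → inner[length_cm < 191] → M
parcel=M94: service='express' → outer ELSE → other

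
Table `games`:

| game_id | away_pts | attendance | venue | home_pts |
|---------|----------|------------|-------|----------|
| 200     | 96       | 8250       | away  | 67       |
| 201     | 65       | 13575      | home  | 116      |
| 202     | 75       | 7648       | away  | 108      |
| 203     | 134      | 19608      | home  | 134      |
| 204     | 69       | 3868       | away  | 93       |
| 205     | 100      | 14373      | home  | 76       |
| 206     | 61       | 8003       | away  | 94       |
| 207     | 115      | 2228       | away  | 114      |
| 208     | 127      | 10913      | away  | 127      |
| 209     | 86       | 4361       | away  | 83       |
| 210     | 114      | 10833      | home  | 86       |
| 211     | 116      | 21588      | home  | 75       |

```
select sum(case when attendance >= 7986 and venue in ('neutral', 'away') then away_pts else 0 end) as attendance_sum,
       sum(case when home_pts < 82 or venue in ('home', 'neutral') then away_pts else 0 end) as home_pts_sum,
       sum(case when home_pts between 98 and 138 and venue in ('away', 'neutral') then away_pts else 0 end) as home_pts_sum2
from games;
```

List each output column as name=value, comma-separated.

attendance_sum=284, home_pts_sum=625, home_pts_sum2=317

[attendance_sum: attendance >= 7986 and venue in ('neutral', 'away')]
game_id=200: ✓ → 96
game_id=201: ✗
game_id=202: ✗
game_id=203: ✗
game_id=204: ✗
game_id=205: ✗
game_id=206: ✓ → 61
game_id=207: ✗
game_id=208: ✓ → 127
game_id=209: ✗
game_id=210: ✗
game_id=211: ✗
attendance_sum = 96 + 61 + 127 = 284
—
[home_pts_sum: home_pts < 82 or venue in ('home', 'neutral')]
game_id=200: ✓ → 96
game_id=201: ✓ → 65
game_id=202: ✗
game_id=203: ✓ → 134
game_id=204: ✗
game_id=205: ✓ → 100
game_id=206: ✗
game_id=207: ✗
game_id=208: ✗
game_id=209: ✗
game_id=210: ✓ → 114
game_id=211: ✓ → 116
home_pts_sum = 96 + 65 + 134 + 100 + 114 + 116 = 625
—
[home_pts_sum2: home_pts between 98 and 138 and venue in ('away', 'neutral')]
game_id=200: ✗
game_id=201: ✗
game_id=202: ✓ → 75
game_id=203: ✗
game_id=204: ✗
game_id=205: ✗
game_id=206: ✗
game_id=207: ✓ → 115
game_id=208: ✓ → 127
game_id=209: ✗
game_id=210: ✗
game_id=211: ✗
home_pts_sum2 = 75 + 115 + 127 = 317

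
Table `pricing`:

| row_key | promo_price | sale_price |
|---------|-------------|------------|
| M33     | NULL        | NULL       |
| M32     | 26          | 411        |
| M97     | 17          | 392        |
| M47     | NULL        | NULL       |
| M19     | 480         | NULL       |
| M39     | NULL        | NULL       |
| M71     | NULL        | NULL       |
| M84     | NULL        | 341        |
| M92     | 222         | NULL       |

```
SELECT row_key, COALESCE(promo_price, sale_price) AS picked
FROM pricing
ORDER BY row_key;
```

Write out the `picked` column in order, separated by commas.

row_key=M19: promo_price=480 → 480
row_key=M32: promo_price=26 → 26
row_key=M33: promo_price=NULL, sale_price=NULL (all NULL) → NULL
row_key=M39: promo_price=NULL, sale_price=NULL (all NULL) → NULL
row_key=M47: promo_price=NULL, sale_price=NULL (all NULL) → NULL
row_key=M71: promo_price=NULL, sale_price=NULL (all NULL) → NULL
row_key=M84: promo_price=NULL, sale_price=341 → 341
row_key=M92: promo_price=222 → 222
row_key=M97: promo_price=17 → 17

480, 26, NULL, NULL, NULL, NULL, 341, 222, 17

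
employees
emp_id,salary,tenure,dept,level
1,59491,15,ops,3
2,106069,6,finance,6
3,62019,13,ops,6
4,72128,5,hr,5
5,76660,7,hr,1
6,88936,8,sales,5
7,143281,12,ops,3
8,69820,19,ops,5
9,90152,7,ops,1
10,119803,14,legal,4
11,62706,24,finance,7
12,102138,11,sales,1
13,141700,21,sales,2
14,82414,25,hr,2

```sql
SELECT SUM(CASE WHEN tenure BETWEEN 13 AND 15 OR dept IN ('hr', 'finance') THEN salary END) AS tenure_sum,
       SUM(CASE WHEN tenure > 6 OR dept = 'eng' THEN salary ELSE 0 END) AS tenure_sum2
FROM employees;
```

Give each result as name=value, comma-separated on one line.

tenure_sum=641290, tenure_sum2=1099120

[tenure_sum: tenure BETWEEN 13 AND 15 OR dept IN ('hr', 'finance')]
emp_id=1: ✓ → 59491
emp_id=2: ✓ → 106069
emp_id=3: ✓ → 62019
emp_id=4: ✓ → 72128
emp_id=5: ✓ → 76660
emp_id=6: ✗
emp_id=7: ✗
emp_id=8: ✗
emp_id=9: ✗
emp_id=10: ✓ → 119803
emp_id=11: ✓ → 62706
emp_id=12: ✗
emp_id=13: ✗
emp_id=14: ✓ → 82414
tenure_sum = 59491 + 106069 + 62019 + 72128 + 76660 + 119803 + 62706 + 82414 = 641290
—
[tenure_sum2: tenure > 6 OR dept = 'eng']
emp_id=1: ✓ → 59491
emp_id=2: ✗
emp_id=3: ✓ → 62019
emp_id=4: ✗
emp_id=5: ✓ → 76660
emp_id=6: ✓ → 88936
emp_id=7: ✓ → 143281
emp_id=8: ✓ → 69820
emp_id=9: ✓ → 90152
emp_id=10: ✓ → 119803
emp_id=11: ✓ → 62706
emp_id=12: ✓ → 102138
emp_id=13: ✓ → 141700
emp_id=14: ✓ → 82414
tenure_sum2 = 59491 + 62019 + 76660 + 88936 + 143281 + 69820 + 90152 + 119803 + 62706 + 102138 + 141700 + 82414 = 1099120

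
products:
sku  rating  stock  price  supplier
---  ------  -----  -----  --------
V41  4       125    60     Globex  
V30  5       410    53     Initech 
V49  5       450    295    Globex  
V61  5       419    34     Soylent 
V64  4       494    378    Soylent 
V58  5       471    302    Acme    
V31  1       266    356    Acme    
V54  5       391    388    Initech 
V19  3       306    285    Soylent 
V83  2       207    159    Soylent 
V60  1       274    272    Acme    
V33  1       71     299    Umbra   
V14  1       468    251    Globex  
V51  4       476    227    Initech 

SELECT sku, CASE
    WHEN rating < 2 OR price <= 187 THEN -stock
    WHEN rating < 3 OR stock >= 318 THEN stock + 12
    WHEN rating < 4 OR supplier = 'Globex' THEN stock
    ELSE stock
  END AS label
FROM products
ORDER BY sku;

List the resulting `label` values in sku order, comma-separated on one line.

-468, 306, -410, -266, -71, -125, 462, 488, 403, 483, -274, -419, 506, -207

sku=V14: rating < 2 OR price <= 187 → -468
sku=V19: rating < 4 OR supplier = 'Globex' → 306
sku=V30: rating < 2 OR price <= 187 → -410
sku=V31: rating < 2 OR price <= 187 → -266
sku=V33: rating < 2 OR price <= 187 → -71
sku=V41: rating < 2 OR price <= 187 → -125
sku=V49: rating < 3 OR stock >= 318 → 462
sku=V51: rating < 3 OR stock >= 318 → 488
sku=V54: rating < 3 OR stock >= 318 → 403
sku=V58: rating < 3 OR stock >= 318 → 483
sku=V60: rating < 2 OR price <= 187 → -274
sku=V61: rating < 2 OR price <= 187 → -419
sku=V64: rating < 3 OR stock >= 318 → 506
sku=V83: rating < 2 OR price <= 187 → -207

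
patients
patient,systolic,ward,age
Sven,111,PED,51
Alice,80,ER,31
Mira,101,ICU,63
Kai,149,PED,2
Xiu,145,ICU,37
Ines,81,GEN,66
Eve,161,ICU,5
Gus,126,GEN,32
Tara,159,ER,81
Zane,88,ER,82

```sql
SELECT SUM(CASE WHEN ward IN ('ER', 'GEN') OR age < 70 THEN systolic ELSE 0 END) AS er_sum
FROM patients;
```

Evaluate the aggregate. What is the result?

patient=Sven: ✓ → 111
patient=Alice: ✓ → 80
patient=Mira: ✓ → 101
patient=Kai: ✓ → 149
patient=Xiu: ✓ → 145
patient=Ines: ✓ → 81
patient=Eve: ✓ → 161
patient=Gus: ✓ → 126
patient=Tara: ✓ → 159
patient=Zane: ✓ → 88
er_sum = 111 + 80 + 101 + 149 + 145 + 81 + 161 + 126 + 159 + 88 = 1201

1201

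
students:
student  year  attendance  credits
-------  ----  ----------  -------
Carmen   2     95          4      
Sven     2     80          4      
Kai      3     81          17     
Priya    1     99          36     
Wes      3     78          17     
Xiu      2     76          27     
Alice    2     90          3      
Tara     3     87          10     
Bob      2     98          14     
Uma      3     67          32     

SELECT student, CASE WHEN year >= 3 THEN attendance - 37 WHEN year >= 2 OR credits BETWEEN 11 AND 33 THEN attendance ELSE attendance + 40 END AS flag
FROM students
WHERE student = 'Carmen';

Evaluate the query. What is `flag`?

student = Carmen: year=2, attendance=95, credits=4.
year >= 3 → false
year >= 2 OR credits BETWEEN 11 AND 33 → true → 95

95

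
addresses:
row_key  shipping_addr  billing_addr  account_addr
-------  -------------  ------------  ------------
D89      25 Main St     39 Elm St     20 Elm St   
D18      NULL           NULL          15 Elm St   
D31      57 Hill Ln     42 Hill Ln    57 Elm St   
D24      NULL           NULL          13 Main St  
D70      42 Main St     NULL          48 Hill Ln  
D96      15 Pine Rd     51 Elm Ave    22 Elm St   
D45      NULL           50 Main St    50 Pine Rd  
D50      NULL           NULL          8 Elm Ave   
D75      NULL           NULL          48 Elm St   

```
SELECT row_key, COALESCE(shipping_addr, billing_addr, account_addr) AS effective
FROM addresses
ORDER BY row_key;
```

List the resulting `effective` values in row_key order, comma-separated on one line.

15 Elm St, 13 Main St, 57 Hill Ln, 50 Main St, 8 Elm Ave, 42 Main St, 48 Elm St, 25 Main St, 15 Pine Rd

row_key=D18: shipping_addr=NULL, billing_addr=NULL, account_addr=15 Elm St → 15 Elm St
row_key=D24: shipping_addr=NULL, billing_addr=NULL, account_addr=13 Main St → 13 Main St
row_key=D31: shipping_addr=57 Hill Ln → 57 Hill Ln
row_key=D45: shipping_addr=NULL, billing_addr=50 Main St → 50 Main St
row_key=D50: shipping_addr=NULL, billing_addr=NULL, account_addr=8 Elm Ave → 8 Elm Ave
row_key=D70: shipping_addr=42 Main St → 42 Main St
row_key=D75: shipping_addr=NULL, billing_addr=NULL, account_addr=48 Elm St → 48 Elm St
row_key=D89: shipping_addr=25 Main St → 25 Main St
row_key=D96: shipping_addr=15 Pine Rd → 15 Pine Rd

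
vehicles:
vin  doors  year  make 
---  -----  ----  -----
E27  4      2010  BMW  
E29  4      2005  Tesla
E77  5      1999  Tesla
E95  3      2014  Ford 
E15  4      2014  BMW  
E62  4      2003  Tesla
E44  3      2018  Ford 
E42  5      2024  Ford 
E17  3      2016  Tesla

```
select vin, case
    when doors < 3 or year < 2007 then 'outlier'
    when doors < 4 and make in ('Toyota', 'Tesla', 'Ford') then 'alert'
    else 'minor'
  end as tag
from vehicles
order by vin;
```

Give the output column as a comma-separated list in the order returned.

minor, alert, minor, outlier, minor, alert, outlier, outlier, alert

vin=E15: ELSE → minor
vin=E17: doors < 4 and make in ('Toyota', 'Tesla', 'Ford') → alert
vin=E27: ELSE → minor
vin=E29: doors < 3 or year < 2007 → outlier
vin=E42: ELSE → minor
vin=E44: doors < 4 and make in ('Toyota', 'Tesla', 'Ford') → alert
vin=E62: doors < 3 or year < 2007 → outlier
vin=E77: doors < 3 or year < 2007 → outlier
vin=E95: doors < 4 and make in ('Toyota', 'Tesla', 'Ford') → alert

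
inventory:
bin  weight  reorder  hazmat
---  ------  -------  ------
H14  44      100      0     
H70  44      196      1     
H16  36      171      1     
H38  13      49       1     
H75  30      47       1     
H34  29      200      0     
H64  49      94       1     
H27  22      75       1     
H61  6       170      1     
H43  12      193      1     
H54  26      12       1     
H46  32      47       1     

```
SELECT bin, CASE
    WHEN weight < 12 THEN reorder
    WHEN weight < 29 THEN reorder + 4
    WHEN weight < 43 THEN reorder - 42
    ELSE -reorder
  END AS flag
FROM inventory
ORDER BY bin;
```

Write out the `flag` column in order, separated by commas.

bin=H14: ELSE → -100
bin=H16: weight < 43 → 129
bin=H27: weight < 29 → 79
bin=H34: weight < 43 → 158
bin=H38: weight < 29 → 53
bin=H43: weight < 29 → 197
bin=H46: weight < 43 → 5
bin=H54: weight < 29 → 16
bin=H61: weight < 12 → 170
bin=H64: ELSE → -94
bin=H70: ELSE → -196
bin=H75: weight < 43 → 5

-100, 129, 79, 158, 53, 197, 5, 16, 170, -94, -196, 5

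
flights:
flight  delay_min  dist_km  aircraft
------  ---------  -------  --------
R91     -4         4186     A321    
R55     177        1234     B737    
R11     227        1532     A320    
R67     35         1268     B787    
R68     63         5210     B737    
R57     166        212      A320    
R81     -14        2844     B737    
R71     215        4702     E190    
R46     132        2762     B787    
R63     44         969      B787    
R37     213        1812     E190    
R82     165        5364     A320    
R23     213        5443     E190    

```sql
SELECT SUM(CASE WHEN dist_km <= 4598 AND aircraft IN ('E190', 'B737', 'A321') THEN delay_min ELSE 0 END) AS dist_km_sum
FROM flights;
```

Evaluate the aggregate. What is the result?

372

flight=R91: ✓ → -4
flight=R55: ✓ → 177
flight=R11: ✗
flight=R67: ✗
flight=R68: ✗
flight=R57: ✗
flight=R81: ✓ → -14
flight=R71: ✗
flight=R46: ✗
flight=R63: ✗
flight=R37: ✓ → 213
flight=R82: ✗
flight=R23: ✗
dist_km_sum = -4 + 177 + -14 + 213 = 372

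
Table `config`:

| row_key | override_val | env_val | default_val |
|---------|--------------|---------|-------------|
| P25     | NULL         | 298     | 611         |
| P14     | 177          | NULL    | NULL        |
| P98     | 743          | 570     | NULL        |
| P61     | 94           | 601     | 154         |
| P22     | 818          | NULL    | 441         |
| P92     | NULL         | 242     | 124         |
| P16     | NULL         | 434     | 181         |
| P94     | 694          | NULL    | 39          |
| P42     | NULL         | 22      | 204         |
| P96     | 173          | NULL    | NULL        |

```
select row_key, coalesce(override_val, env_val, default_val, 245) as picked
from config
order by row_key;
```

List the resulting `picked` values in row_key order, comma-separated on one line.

row_key=P14: override_val=177 → 177
row_key=P16: override_val=NULL, env_val=434 → 434
row_key=P22: override_val=818 → 818
row_key=P25: override_val=NULL, env_val=298 → 298
row_key=P42: override_val=NULL, env_val=22 → 22
row_key=P61: override_val=94 → 94
row_key=P92: override_val=NULL, env_val=242 → 242
row_key=P94: override_val=694 → 694
row_key=P96: override_val=173 → 173
row_key=P98: override_val=743 → 743

177, 434, 818, 298, 22, 94, 242, 694, 173, 743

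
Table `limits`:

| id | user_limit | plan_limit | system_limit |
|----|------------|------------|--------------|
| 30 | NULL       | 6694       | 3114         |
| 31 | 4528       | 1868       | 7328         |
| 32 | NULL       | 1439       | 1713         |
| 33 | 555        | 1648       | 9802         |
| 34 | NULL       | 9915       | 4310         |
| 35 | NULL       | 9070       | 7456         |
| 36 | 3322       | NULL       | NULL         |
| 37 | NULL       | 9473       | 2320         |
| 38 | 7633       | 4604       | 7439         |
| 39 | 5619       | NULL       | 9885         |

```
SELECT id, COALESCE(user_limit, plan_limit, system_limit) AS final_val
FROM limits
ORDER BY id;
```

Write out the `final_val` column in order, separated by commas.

6694, 4528, 1439, 555, 9915, 9070, 3322, 9473, 7633, 5619

id=30: user_limit=NULL, plan_limit=6694 → 6694
id=31: user_limit=4528 → 4528
id=32: user_limit=NULL, plan_limit=1439 → 1439
id=33: user_limit=555 → 555
id=34: user_limit=NULL, plan_limit=9915 → 9915
id=35: user_limit=NULL, plan_limit=9070 → 9070
id=36: user_limit=3322 → 3322
id=37: user_limit=NULL, plan_limit=9473 → 9473
id=38: user_limit=7633 → 7633
id=39: user_limit=5619 → 5619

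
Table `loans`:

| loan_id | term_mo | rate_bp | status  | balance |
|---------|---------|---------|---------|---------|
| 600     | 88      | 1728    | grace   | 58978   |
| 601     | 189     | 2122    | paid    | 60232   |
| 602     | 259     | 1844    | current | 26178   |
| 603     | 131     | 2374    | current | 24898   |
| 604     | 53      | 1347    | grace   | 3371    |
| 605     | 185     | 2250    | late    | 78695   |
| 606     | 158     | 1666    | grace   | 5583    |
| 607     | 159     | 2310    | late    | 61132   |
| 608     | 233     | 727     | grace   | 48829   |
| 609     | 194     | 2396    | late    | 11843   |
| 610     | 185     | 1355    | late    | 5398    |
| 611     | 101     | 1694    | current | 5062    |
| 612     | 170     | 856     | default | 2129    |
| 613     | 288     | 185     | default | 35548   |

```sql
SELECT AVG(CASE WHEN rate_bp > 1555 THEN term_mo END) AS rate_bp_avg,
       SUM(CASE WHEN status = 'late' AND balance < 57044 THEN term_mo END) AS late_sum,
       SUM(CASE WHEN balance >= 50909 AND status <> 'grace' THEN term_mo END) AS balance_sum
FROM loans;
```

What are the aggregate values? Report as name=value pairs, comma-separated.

rate_bp_avg=162.6666666667, late_sum=379, balance_sum=533

[rate_bp_avg: rate_bp > 1555]
loan_id=600: ✓ → 88
loan_id=601: ✓ → 189
loan_id=602: ✓ → 259
loan_id=603: ✓ → 131
loan_id=604: ✗
loan_id=605: ✓ → 185
loan_id=606: ✓ → 158
loan_id=607: ✓ → 159
loan_id=608: ✗
loan_id=609: ✓ → 194
loan_id=610: ✗
loan_id=611: ✓ → 101
loan_id=612: ✗
loan_id=613: ✗
rate_bp_avg = (88 + 189 + 259 + 131 + 185 + 158 + 159 + 194 + 101) / 9 = 162.6666666667
—
[late_sum: status = 'late' AND balance < 57044]
loan_id=600: ✗
loan_id=601: ✗
loan_id=602: ✗
loan_id=603: ✗
loan_id=604: ✗
loan_id=605: ✗
loan_id=606: ✗
loan_id=607: ✗
loan_id=608: ✗
loan_id=609: ✓ → 194
loan_id=610: ✓ → 185
loan_id=611: ✗
loan_id=612: ✗
loan_id=613: ✗
late_sum = 194 + 185 = 379
—
[balance_sum: balance >= 50909 AND status <> 'grace']
loan_id=600: ✗
loan_id=601: ✓ → 189
loan_id=602: ✗
loan_id=603: ✗
loan_id=604: ✗
loan_id=605: ✓ → 185
loan_id=606: ✗
loan_id=607: ✓ → 159
loan_id=608: ✗
loan_id=609: ✗
loan_id=610: ✗
loan_id=611: ✗
loan_id=612: ✗
loan_id=613: ✗
balance_sum = 189 + 185 + 159 = 533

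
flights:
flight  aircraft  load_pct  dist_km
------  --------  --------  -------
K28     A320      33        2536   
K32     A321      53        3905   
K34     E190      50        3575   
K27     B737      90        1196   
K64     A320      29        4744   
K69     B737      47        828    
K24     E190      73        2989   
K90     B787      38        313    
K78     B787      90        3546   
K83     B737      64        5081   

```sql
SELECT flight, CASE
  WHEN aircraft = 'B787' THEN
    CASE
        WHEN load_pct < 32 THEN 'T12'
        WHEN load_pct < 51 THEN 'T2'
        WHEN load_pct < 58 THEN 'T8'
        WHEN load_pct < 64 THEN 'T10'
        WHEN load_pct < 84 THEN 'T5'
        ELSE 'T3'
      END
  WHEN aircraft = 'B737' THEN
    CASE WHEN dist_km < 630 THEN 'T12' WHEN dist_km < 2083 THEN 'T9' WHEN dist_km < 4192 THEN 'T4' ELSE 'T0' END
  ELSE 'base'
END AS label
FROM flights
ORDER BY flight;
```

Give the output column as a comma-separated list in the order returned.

base, T9, base, base, base, base, T9, T3, T0, T2

flight=K24: aircraft='E190' → outer ELSE → base
flight=K27: aircraft='B737' → inner[dist_km < 2083] → T9
flight=K28: aircraft='A320' → outer ELSE → base
flight=K32: aircraft='A321' → outer ELSE → base
flight=K34: aircraft='E190' → outer ELSE → base
flight=K64: aircraft='A320' → outer ELSE → base
flight=K69: aircraft='B737' → inner[dist_km < 2083] → T9
flight=K78: aircraft='B787' → inner[ELSE] → T3
flight=K83: aircraft='B737' → inner[ELSE] → T0
flight=K90: aircraft='B787' → inner[load_pct < 51] → T2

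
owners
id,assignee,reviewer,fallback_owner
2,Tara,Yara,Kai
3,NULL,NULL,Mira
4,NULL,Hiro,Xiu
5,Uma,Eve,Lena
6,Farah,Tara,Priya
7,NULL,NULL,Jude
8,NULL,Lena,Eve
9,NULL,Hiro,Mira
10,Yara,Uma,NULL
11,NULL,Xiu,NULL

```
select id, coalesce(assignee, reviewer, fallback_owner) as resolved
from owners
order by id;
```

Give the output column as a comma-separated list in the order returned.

id=2: assignee=Tara → Tara
id=3: assignee=NULL, reviewer=NULL, fallback_owner=Mira → Mira
id=4: assignee=NULL, reviewer=Hiro → Hiro
id=5: assignee=Uma → Uma
id=6: assignee=Farah → Farah
id=7: assignee=NULL, reviewer=NULL, fallback_owner=Jude → Jude
id=8: assignee=NULL, reviewer=Lena → Lena
id=9: assignee=NULL, reviewer=Hiro → Hiro
id=10: assignee=Yara → Yara
id=11: assignee=NULL, reviewer=Xiu → Xiu

Tara, Mira, Hiro, Uma, Farah, Jude, Lena, Hiro, Yara, Xiu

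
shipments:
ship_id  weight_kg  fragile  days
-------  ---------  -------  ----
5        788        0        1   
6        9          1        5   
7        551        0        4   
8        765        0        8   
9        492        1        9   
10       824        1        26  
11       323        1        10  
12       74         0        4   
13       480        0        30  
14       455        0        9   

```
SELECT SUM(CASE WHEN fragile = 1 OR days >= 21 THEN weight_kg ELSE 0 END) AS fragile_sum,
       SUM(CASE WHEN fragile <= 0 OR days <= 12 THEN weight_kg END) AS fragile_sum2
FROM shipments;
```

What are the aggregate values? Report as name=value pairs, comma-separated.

[fragile_sum: fragile = 1 OR days >= 21]
ship_id=5: ✗
ship_id=6: ✓ → 9
ship_id=7: ✗
ship_id=8: ✗
ship_id=9: ✓ → 492
ship_id=10: ✓ → 824
ship_id=11: ✓ → 323
ship_id=12: ✗
ship_id=13: ✓ → 480
ship_id=14: ✗
fragile_sum = 9 + 492 + 824 + 323 + 480 = 2128
—
[fragile_sum2: fragile <= 0 OR days <= 12]
ship_id=5: ✓ → 788
ship_id=6: ✓ → 9
ship_id=7: ✓ → 551
ship_id=8: ✓ → 765
ship_id=9: ✓ → 492
ship_id=10: ✗
ship_id=11: ✓ → 323
ship_id=12: ✓ → 74
ship_id=13: ✓ → 480
ship_id=14: ✓ → 455
fragile_sum2 = 788 + 9 + 551 + 765 + 492 + 323 + 74 + 480 + 455 = 3937

fragile_sum=2128, fragile_sum2=3937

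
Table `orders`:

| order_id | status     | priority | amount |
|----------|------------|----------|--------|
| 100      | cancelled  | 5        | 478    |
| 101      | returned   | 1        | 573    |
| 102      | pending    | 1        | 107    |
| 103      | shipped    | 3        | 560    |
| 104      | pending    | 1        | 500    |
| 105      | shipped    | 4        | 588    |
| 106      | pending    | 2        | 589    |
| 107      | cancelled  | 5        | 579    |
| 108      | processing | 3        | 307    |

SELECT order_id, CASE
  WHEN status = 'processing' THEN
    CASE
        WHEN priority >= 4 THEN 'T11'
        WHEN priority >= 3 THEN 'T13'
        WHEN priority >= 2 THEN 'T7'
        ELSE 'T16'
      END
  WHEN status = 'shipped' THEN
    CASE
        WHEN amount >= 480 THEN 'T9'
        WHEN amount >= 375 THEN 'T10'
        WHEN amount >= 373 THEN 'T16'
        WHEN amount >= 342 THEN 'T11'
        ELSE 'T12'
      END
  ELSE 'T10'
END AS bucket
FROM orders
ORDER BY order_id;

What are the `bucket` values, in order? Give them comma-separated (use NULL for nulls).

T10, T10, T10, T9, T10, T9, T10, T10, T13

order_id=100: status='cancelled' → outer ELSE → T10
order_id=101: status='returned' → outer ELSE → T10
order_id=102: status='pending' → outer ELSE → T10
order_id=103: status='shipped' → inner[amount >= 480] → T9
order_id=104: status='pending' → outer ELSE → T10
order_id=105: status='shipped' → inner[amount >= 480] → T9
order_id=106: status='pending' → outer ELSE → T10
order_id=107: status='cancelled' → outer ELSE → T10
order_id=108: status='processing' → inner[priority >= 3] → T13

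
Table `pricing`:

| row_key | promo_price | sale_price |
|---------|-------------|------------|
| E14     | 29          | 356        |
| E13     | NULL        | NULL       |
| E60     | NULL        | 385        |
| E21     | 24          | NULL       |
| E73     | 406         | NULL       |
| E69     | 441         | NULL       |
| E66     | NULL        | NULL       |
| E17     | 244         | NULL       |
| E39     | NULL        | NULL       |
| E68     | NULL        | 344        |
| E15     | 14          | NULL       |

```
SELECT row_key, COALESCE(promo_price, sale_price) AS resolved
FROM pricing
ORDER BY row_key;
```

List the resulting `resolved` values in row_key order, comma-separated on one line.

row_key=E13: promo_price=NULL, sale_price=NULL (all NULL) → NULL
row_key=E14: promo_price=29 → 29
row_key=E15: promo_price=14 → 14
row_key=E17: promo_price=244 → 244
row_key=E21: promo_price=24 → 24
row_key=E39: promo_price=NULL, sale_price=NULL (all NULL) → NULL
row_key=E60: promo_price=NULL, sale_price=385 → 385
row_key=E66: promo_price=NULL, sale_price=NULL (all NULL) → NULL
row_key=E68: promo_price=NULL, sale_price=344 → 344
row_key=E69: promo_price=441 → 441
row_key=E73: promo_price=406 → 406

NULL, 29, 14, 244, 24, NULL, 385, NULL, 344, 441, 406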